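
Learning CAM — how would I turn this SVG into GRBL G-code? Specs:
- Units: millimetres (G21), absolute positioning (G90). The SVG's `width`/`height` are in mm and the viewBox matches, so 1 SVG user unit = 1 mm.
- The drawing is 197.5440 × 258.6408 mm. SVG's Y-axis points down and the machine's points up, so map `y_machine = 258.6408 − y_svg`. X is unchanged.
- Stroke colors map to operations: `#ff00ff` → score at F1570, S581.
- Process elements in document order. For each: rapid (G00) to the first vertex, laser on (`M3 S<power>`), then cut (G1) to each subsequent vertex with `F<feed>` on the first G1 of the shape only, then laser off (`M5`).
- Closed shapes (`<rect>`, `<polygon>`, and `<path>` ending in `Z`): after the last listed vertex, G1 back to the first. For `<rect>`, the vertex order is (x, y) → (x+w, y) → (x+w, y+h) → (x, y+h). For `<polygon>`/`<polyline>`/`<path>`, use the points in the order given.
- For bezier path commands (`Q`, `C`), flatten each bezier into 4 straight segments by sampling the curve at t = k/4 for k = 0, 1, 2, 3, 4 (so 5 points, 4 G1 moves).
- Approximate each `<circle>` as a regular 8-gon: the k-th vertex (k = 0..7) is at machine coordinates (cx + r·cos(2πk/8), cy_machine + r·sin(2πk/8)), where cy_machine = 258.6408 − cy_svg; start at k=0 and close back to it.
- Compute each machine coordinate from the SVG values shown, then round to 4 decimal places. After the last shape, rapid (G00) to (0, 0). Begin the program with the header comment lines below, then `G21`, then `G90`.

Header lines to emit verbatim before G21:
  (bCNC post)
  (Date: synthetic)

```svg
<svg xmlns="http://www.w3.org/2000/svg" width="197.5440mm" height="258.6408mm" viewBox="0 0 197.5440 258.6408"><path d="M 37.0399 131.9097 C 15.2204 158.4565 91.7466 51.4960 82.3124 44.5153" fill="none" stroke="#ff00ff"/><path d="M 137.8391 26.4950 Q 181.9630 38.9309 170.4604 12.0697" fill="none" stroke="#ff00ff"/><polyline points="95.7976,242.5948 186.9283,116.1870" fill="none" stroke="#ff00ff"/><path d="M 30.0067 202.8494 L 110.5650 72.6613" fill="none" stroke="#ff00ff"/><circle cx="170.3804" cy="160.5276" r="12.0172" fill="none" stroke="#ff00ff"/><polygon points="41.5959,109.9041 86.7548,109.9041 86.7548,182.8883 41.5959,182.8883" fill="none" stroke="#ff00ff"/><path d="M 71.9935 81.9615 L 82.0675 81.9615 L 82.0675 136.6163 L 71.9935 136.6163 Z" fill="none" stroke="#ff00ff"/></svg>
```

(bCNC post)
(Date: synthetic)
G21
G90
G00 X37.0399 Y126.7311
M3 S581
G1 X36.2353 Y128.2054 F1570
G1 X55.0317 Y157.8555
G1 X76.1503 Y193.7920
G1 X82.3124 Y214.1255
M5
G00 X137.8391 Y232.1458
M3 S581
G1 X156.4244 Y228.3839 F1570
G1 X168.0564 Y229.5342
G1 X172.7350 Y235.5966
G1 X170.4604 Y246.5711
M5
G00 X95.7976 Y16.0460
M3 S581
G1 X186.9283 Y142.4538 F1570
M5
G00 X30.0067 Y55.7914
M3 S581
G1 X110.5650 Y185.9795 F1570
M5
G00 X182.3976 Y98.1132
M3 S581
G1 X178.8778 Y106.6106 F1570
G1 X170.3804 Y110.1304
G1 X161.8830 Y106.6106
G1 X158.3632 Y98.1132
G1 X161.8830 Y89.6158
G1 X170.3804 Y86.0960
G1 X178.8778 Y89.6158
G1 X182.3976 Y98.1132
M5
G00 X41.5959 Y148.7367
M3 S581
G1 X86.7548 Y148.7367 F1570
G1 X86.7548 Y75.7525
G1 X41.5959 Y75.7525
G1 X41.5959 Y148.7367
M5
G00 X71.9935 Y176.6793
M3 S581
G1 X82.0675 Y176.6793 F1570
G1 X82.0675 Y122.0245
G1 X71.9935 Y122.0245
G1 X71.9935 Y176.6793
M5
G00 X0.0000 Y0.0000

1 u = 1 mm; y_m = 258.6408 − y.

[1] `<path>` cubic bezier, #ff00ff→score S581 F1570: (37.0399,126.7311) → (36.2353,128.2054) → (55.0317,157.8555) → (76.1503,193.7920) → (82.3124,214.1255)

[2] `<path>` quadratic bezier, #ff00ff→score S581 F1570: (137.8391,232.1458) → (156.4244,228.3839) → (168.0564,229.5342) → (172.7350,235.5966) → (170.4604,246.5711)

[3] `<polyline>` line segment, #ff00ff→score S581 F1570: (95.7976,16.0460) → (186.9283,142.4538)

[4] `<path>` line segment, #ff00ff→score S581 F1570: (30.0067,55.7914) → (110.5650,185.9795)

[5] `<circle>` circle, #ff00ff→score S581 F1570: (182.3976,98.1132) → (178.8778,106.6106) → (170.3804,110.1304) → (161.8830,106.6106) → (158.3632,98.1132) → (161.8830,89.6158) → (170.3804,86.0960) → (178.8778,89.6158) → (182.3976,98.1132) (closed)

[6] `<polygon>` rectangle, #ff00ff→score S581 F1570: (41.5959,148.7367) → (86.7548,148.7367) → (86.7548,75.7525) → (41.5959,75.7525) → (41.5959,148.7367) (closed)

[7] `<path>` rectangle, #ff00ff→score S581 F1570: (71.9935,176.6793) → (82.0675,176.6793) → (82.0675,122.0245) → (71.9935,122.0245) → (71.9935,176.6793) (closed)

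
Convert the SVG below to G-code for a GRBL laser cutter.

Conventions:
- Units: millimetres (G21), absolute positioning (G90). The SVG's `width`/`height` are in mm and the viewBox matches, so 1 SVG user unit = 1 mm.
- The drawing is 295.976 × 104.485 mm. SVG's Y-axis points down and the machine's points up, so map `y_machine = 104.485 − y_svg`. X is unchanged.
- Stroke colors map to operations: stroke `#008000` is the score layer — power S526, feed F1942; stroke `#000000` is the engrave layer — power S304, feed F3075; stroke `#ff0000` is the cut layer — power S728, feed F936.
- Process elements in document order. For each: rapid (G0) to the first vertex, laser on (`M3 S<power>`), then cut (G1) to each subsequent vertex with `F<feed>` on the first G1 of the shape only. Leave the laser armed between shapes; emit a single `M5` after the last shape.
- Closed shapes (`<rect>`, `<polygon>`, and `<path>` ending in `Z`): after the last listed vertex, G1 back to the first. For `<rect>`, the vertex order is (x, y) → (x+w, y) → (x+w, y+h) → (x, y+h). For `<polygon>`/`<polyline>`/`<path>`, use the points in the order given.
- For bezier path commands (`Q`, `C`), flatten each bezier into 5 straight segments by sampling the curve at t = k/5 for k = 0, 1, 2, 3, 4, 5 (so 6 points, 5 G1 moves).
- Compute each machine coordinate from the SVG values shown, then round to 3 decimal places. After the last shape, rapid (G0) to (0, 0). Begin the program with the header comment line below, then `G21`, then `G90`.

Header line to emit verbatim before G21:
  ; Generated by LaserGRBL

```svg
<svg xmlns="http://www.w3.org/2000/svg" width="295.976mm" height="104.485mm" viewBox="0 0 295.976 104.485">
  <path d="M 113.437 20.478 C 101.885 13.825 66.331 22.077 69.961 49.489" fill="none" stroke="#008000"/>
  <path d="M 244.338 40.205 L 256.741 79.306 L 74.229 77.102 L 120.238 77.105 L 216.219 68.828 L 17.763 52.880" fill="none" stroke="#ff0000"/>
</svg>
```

1 u = 1 mm; y_m = 104.485 − y.

[1] `<path>` cubic bezier, #008000→score S526 F1942: (113.437,84.007) → (104.131,86.176) → (92.098,84.564) → (80.369,78.966) → (71.980,69.178) → (69.961,54.996)

[2] `<path>` open polyline, #ff0000→cut S728 F936: (244.338,64.280) → (256.741,25.179) → (74.229,27.383) → (120.238,27.380) → (216.219,35.657) → (17.763,51.605)

; Generated by LaserGRBL
G21
G90
G0 X113.437 Y84.007
M3 S526
G1 X104.131 Y86.176 F1942
G1 X92.098 Y84.564
G1 X80.369 Y78.966
G1 X71.980 Y69.178
G1 X69.961 Y54.996
G0 X244.338 Y64.280
M3 S728
G1 X256.741 Y25.179 F936
G1 X74.229 Y27.383
G1 X120.238 Y27.380
G1 X216.219 Y35.657
G1 X17.763 Y51.605
M5
G0 X0.000 Y0.000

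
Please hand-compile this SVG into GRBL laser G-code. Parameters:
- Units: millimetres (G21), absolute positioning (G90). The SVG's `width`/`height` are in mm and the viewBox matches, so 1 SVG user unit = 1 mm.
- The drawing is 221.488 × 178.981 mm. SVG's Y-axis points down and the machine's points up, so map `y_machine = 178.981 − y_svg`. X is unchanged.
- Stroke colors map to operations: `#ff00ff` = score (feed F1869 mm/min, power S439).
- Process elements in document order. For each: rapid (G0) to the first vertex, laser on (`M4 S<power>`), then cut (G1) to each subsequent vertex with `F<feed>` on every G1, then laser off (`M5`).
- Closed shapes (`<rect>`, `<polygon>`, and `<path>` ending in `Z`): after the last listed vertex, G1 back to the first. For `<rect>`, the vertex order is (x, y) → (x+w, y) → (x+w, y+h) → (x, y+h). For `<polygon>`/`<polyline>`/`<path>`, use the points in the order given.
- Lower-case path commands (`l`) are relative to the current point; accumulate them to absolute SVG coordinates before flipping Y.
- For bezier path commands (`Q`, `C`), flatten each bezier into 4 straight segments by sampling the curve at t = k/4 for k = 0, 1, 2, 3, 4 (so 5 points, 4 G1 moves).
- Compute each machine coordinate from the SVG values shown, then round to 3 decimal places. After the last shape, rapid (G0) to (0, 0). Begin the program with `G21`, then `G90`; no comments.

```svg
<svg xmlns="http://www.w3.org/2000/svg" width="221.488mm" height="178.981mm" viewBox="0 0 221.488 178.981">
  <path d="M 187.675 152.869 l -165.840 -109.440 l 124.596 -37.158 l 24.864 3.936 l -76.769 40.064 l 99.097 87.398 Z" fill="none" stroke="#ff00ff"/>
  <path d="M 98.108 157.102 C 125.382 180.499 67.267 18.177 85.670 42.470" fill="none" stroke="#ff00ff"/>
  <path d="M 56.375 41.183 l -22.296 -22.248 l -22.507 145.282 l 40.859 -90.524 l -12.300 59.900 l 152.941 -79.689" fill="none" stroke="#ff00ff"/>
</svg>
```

1 u = 1 mm; y_m = 178.981 − y.

[1] `<path>` closed polygon, #ff00ff→score S439 F1869: (187.675,26.112) → (21.835,135.552) → (146.431,172.710) → (171.295,168.774) → (94.526,128.710) → (193.623,41.312) → (187.675,26.112) (closed)

[2] `<path>` cubic bezier, #ff00ff→score S439 F1869: (98.108,21.879) → (105.083,33.336) → (95.216,79.531) → (83.685,125.558) → (85.670,136.511)

[3] `<path>` open polyline, #ff00ff→score S439 F1869: (56.375,137.798) → (34.079,160.046) → (11.572,14.764) → (52.431,105.288) → (40.131,45.388) → (193.072,125.077)

G21
G90
G0 X187.675 Y26.112
M4 S439
G1 X21.835 Y135.552 F1869
G1 X146.431 Y172.710 F1869
G1 X171.295 Y168.774 F1869
G1 X94.526 Y128.710 F1869
G1 X193.623 Y41.312 F1869
G1 X187.675 Y26.112 F1869
M5
G0 X98.108 Y21.879
M4 S439
G1 X105.083 Y33.336 F1869
G1 X95.216 Y79.531 F1869
G1 X83.685 Y125.558 F1869
G1 X85.670 Y136.511 F1869
M5
G0 X56.375 Y137.798
M4 S439
G1 X34.079 Y160.046 F1869
G1 X11.572 Y14.764 F1869
G1 X52.431 Y105.288 F1869
G1 X40.131 Y45.388 F1869
G1 X193.072 Y125.077 F1869
M5
G0 X0.000 Y0.000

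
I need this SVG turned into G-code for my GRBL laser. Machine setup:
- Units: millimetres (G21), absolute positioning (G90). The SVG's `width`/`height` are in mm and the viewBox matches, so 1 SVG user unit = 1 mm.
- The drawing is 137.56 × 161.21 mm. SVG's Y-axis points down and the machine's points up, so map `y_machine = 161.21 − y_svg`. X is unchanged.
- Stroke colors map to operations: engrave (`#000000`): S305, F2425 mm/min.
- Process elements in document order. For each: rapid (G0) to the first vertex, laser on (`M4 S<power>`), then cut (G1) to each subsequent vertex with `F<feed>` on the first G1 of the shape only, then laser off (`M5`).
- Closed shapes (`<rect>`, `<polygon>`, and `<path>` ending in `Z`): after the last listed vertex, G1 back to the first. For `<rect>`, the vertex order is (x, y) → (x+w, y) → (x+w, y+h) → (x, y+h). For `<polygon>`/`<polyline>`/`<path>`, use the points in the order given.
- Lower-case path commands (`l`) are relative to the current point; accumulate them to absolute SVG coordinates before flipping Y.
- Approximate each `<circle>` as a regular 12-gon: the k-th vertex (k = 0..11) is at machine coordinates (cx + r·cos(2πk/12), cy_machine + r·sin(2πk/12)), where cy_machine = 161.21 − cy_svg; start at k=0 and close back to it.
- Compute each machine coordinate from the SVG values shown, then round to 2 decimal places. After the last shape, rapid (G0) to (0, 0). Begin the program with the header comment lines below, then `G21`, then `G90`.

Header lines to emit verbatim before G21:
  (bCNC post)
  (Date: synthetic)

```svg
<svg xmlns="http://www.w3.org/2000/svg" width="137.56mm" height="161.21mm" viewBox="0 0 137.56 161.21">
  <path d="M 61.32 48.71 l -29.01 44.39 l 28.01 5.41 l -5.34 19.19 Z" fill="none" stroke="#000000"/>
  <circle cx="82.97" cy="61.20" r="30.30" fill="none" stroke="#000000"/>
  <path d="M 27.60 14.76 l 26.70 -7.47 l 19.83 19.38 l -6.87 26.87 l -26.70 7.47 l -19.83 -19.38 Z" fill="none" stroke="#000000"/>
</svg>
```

1 u = 1 mm; y_m = 161.21 − y.

[1] `<path>` closed polygon, #000000→engrave S305 F2425: (61.32,112.50) → (32.31,68.11) → (60.32,62.70) → (54.98,43.51) → (61.32,112.50) (closed)

[2] `<circle>` circle, #000000→engrave S305 F2425: (113.27,100.01) → (109.21,115.16) → (98.12,126.25) → (82.97,130.31) → (67.82,126.25) → (56.73,115.16) → (52.67,100.01) → (56.73,84.86) → (67.82,73.77) → (82.97,69.71) → (98.12,73.77) → (109.21,84.86) → (113.27,100.01) (closed)

[3] `<path>` regular polygon, #000000→engrave S305 F2425: (27.60,146.45) → (54.30,153.92) → (74.13,134.54) → (67.26,107.67) → (40.56,100.20) → (20.73,119.58) → (27.60,146.45) (closed)

(bCNC post)
(Date: synthetic)
G21
G90
G0 X61.32 Y112.50
M4 S305
G1 X32.31 Y68.11 F2425
G1 X60.32 Y62.70
G1 X54.98 Y43.51
G1 X61.32 Y112.50
M5
G0 X113.27 Y100.01
M4 S305
G1 X109.21 Y115.16 F2425
G1 X98.12 Y126.25
G1 X82.97 Y130.31
G1 X67.82 Y126.25
G1 X56.73 Y115.16
G1 X52.67 Y100.01
G1 X56.73 Y84.86
G1 X67.82 Y73.77
G1 X82.97 Y69.71
G1 X98.12 Y73.77
G1 X109.21 Y84.86
G1 X113.27 Y100.01
M5
G0 X27.60 Y146.45
M4 S305
G1 X54.30 Y153.92 F2425
G1 X74.13 Y134.54
G1 X67.26 Y107.67
G1 X40.56 Y100.20
G1 X20.73 Y119.58
G1 X27.60 Y146.45
M5
G0 X0.00 Y0.00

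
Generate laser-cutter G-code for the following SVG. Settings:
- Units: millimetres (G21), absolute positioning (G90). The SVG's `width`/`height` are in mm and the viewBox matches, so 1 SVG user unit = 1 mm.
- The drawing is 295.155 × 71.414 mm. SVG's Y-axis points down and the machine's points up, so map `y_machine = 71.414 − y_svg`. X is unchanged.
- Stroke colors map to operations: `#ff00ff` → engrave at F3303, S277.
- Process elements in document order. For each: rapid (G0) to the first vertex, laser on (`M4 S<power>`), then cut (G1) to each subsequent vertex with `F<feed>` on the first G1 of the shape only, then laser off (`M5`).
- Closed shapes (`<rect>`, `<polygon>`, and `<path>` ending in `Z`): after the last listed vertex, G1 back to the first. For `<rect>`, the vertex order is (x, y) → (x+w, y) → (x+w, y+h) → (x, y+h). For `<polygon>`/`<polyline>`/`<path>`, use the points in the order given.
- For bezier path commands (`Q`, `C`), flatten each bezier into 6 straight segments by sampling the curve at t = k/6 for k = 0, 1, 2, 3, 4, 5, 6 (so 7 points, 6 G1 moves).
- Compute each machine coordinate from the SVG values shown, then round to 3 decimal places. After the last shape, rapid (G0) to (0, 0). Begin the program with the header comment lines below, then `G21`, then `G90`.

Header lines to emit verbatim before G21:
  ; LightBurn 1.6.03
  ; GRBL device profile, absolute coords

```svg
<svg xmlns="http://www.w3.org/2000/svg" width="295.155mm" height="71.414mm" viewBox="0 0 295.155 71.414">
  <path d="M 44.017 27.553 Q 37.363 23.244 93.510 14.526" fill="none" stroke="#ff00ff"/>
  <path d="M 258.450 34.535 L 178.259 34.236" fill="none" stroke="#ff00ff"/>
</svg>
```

; LightBurn 1.6.03
; GRBL device profile, absolute coords
G21
G90
G0 X44.017 Y43.861
M4 S277
G1 X43.543 Y45.420 F3303
G1 X46.559 Y47.224
G1 X53.063 Y49.272
G1 X63.057 Y51.566
G1 X76.539 Y54.104
G1 X93.510 Y56.888
M5
G0 X258.450 Y36.879
M4 S277
G1 X178.259 Y37.178 F3303
M5
G0 X0.000 Y0.000

Since the viewBox matches the mm dimensions, user units are millimetres directly. The only transform is the Y-flip y_m = 71.414 − y_svg.

Shape 1 is a quadratic bezier drawn with `<path>`. Its stroke #ff00ff means engrave at S277, F3303. After flipping Y the toolpath is (44.017,43.861) → (43.543,45.420) → (46.559,47.224) → (53.063,49.272) → (63.057,51.566) → (76.539,54.104) → (93.510,56.888).

Shape 2 is a line segment drawn with `<path>`. Its stroke #ff00ff means engrave at S277, F3303. After flipping Y the toolpath is (258.450,36.879) → (178.259,37.178).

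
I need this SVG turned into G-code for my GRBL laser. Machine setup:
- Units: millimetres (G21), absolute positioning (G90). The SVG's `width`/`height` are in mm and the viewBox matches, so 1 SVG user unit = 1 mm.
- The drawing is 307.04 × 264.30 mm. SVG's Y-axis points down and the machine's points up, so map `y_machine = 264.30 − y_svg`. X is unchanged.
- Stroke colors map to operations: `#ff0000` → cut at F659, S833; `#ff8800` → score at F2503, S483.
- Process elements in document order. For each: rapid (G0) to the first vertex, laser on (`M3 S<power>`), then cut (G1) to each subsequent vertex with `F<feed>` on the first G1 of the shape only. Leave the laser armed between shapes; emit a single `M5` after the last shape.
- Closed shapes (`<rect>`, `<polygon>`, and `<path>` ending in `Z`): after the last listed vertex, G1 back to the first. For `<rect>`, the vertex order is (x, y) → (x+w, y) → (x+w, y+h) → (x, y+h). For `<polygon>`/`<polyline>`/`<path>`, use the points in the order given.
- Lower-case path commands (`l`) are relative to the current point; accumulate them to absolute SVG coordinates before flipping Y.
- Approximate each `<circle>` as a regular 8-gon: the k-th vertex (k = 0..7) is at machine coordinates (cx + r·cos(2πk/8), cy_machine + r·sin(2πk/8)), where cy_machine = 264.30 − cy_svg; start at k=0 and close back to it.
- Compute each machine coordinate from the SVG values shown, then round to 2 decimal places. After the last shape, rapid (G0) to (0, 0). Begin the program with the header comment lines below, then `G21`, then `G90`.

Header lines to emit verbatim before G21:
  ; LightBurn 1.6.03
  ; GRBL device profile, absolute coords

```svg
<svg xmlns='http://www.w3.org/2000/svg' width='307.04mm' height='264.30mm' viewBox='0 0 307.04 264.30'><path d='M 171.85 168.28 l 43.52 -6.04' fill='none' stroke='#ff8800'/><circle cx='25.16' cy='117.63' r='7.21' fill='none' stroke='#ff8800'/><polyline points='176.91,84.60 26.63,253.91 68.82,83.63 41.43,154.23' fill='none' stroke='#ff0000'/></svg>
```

; LightBurn 1.6.03
; GRBL device profile, absolute coords
G21
G90
G0 X171.85 Y96.02
M3 S483
G1 X215.37 Y102.06 F2503
G0 X32.37 Y146.67
M3 S483
G1 X30.26 Y151.77 F2503
G1 X25.16 Y153.88
G1 X20.06 Y151.77
G1 X17.95 Y146.67
G1 X20.06 Y141.57
G1 X25.16 Y139.46
G1 X30.26 Y141.57
G1 X32.37 Y146.67
G0 X176.91 Y179.70
M3 S833
G1 X26.63 Y10.39 F659
G1 X68.82 Y180.67
G1 X41.43 Y110.07
M5
G0 X0.00 Y0.00

Since the viewBox matches the mm dimensions, user units are millimetres directly. The only transform is the Y-flip y_m = 264.30 − y_svg.

Shape 1 is a line segment drawn with `<path>`. Its stroke #ff8800 means score at S483, F2503. After flipping Y the toolpath is (171.85,96.02) → (215.37,102.06).

Shape 2 is a circle drawn with `<circle>`. Its stroke #ff8800 means score at S483, F2503. After flipping Y the toolpath is (32.37,146.67) → (30.26,151.77) → (25.16,153.88) → (20.06,151.77) → (17.95,146.67) → (20.06,141.57) → (25.16,139.46) → (30.26,141.57) → (32.37,146.67), returning to the start.

Shape 3 is a open polyline drawn with `<polyline>`. Its stroke #ff0000 means cut at S833, F659. After flipping Y the toolpath is (176.91,179.70) → (26.63,10.39) → (68.82,180.67) → (41.43,110.07).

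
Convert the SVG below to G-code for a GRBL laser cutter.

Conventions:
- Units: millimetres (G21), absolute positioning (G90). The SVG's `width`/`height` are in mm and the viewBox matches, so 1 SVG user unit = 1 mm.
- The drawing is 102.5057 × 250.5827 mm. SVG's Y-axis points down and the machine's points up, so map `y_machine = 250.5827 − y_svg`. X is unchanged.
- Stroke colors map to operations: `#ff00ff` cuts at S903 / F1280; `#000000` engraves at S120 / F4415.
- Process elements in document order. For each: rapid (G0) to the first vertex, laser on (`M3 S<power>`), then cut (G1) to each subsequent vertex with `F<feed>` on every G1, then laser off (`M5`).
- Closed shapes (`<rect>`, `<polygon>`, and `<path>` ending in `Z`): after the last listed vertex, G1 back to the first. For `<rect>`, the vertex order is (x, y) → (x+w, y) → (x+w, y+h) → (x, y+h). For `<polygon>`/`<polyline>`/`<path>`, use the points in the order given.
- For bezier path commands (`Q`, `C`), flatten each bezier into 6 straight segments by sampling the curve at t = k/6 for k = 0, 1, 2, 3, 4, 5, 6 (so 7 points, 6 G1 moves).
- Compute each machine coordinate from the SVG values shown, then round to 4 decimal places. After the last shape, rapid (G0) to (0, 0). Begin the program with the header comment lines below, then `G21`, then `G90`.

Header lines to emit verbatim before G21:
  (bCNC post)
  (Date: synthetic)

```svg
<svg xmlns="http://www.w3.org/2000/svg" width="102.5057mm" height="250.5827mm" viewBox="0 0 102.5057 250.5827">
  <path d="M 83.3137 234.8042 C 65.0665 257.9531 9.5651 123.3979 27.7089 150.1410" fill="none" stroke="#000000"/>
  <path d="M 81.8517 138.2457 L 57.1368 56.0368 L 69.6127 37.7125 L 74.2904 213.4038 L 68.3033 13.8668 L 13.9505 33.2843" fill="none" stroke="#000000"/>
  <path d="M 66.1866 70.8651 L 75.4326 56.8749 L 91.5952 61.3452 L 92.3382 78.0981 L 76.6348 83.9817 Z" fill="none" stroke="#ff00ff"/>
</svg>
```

(bCNC post)
(Date: synthetic)
G21
G90
G0 X83.3137 Y15.7785
M3 S120
G1 X71.5990 Y15.8692 F4415
G1 X56.7558 Y33.3827 F4415
G1 X41.8647 Y59.4579 F4415
G1 X30.0061 Y85.2336 F4415
G1 X24.2607 Y101.8486 F4415
G1 X27.7089 Y100.4417 F4415
M5
G0 X81.8517 Y112.3370
M3 S120
G1 X57.1368 Y194.5459 F4415
G1 X69.6127 Y212.8702 F4415
G1 X74.2904 Y37.1789 F4415
G1 X68.3033 Y236.7159 F4415
G1 X13.9505 Y217.2984 F4415
M5
G0 X66.1866 Y179.7176
M3 S903
G1 X75.4326 Y193.7078 F1280
G1 X91.5952 Y189.2375 F1280
G1 X92.3382 Y172.4846 F1280
G1 X76.6348 Y166.6010 F1280
G1 X66.1866 Y179.7176 F1280
M5
G0 X0.0000 Y0.0000

Since the viewBox matches the mm dimensions, user units are millimetres directly. The only transform is the Y-flip y_m = 250.5827 − y_svg.

Shape 1 is a cubic bezier drawn with `<path>`. Its stroke #000000 means engrave at S120, F4415. After flipping Y the toolpath is (83.3137,15.7785) → (71.5990,15.8692) → (56.7558,33.3827) → (41.8647,59.4579) → (30.0061,85.2336) → (24.2607,101.8486) → (27.7089,100.4417).

Shape 2 is a open polyline drawn with `<path>`. Its stroke #000000 means engrave at S120, F4415. After flipping Y the toolpath is (81.8517,112.3370) → (57.1368,194.5459) → (69.6127,212.8702) → (74.2904,37.1789) → (68.3033,236.7159) → (13.9505,217.2984).

Shape 3 is a regular polygon drawn with `<path>`. Its stroke #ff00ff means cut at S903, F1280. After flipping Y the toolpath is (66.1866,179.7176) → (75.4326,193.7078) → (91.5952,189.2375) → (92.3382,172.4846) → (76.6348,166.6010) → (66.1866,179.7176), returning to the start.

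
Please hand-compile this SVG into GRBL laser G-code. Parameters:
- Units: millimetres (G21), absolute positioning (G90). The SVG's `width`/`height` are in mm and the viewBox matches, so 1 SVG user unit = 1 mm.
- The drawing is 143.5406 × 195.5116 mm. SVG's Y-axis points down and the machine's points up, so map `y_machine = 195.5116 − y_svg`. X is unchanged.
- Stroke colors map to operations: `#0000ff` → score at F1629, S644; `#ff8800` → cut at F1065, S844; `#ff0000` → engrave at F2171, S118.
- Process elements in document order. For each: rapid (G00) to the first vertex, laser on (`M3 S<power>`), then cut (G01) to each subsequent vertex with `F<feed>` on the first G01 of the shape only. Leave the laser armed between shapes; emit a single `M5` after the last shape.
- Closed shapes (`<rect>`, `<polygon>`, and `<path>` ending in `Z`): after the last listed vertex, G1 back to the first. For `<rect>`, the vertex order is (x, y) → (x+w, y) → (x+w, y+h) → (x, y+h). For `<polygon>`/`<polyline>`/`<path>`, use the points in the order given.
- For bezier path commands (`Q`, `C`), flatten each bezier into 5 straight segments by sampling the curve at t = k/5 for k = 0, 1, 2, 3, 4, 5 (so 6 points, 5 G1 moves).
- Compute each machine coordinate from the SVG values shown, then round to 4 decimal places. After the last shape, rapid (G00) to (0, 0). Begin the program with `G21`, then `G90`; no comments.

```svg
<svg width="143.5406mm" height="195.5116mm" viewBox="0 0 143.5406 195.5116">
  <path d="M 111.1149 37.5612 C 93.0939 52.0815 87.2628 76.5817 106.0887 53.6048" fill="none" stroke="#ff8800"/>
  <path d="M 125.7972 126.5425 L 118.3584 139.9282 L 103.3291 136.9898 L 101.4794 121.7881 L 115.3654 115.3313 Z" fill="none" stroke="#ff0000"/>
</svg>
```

1 u = 1 mm; y_m = 195.5116 − y.

[1] `<path>` cubic bezier, #ff8800→cut S844 F1065: (111.1149,157.9504) → (101.8648,148.5003) → (96.1387,139.4129) → (94.5351,133.4463) → (97.6523,133.3583) → (106.0887,141.9068)

[2] `<path>` regular polygon, #ff0000→engrave S118 F2171: (125.7972,68.9691) → (118.3584,55.5834) → (103.3291,58.5218) → (101.4794,73.7235) → (115.3654,80.1803) → (125.7972,68.9691) (closed)

G21
G90
G00 X111.1149 Y157.9504
M3 S844
G01 X101.8648 Y148.5003 F1065
G01 X96.1387 Y139.4129
G01 X94.5351 Y133.4463
G01 X97.6523 Y133.3583
G01 X106.0887 Y141.9068
G00 X125.7972 Y68.9691
M3 S118
G01 X118.3584 Y55.5834 F2171
G01 X103.3291 Y58.5218
G01 X101.4794 Y73.7235
G01 X115.3654 Y80.1803
G01 X125.7972 Y68.9691
M5
G00 X0.0000 Y0.0000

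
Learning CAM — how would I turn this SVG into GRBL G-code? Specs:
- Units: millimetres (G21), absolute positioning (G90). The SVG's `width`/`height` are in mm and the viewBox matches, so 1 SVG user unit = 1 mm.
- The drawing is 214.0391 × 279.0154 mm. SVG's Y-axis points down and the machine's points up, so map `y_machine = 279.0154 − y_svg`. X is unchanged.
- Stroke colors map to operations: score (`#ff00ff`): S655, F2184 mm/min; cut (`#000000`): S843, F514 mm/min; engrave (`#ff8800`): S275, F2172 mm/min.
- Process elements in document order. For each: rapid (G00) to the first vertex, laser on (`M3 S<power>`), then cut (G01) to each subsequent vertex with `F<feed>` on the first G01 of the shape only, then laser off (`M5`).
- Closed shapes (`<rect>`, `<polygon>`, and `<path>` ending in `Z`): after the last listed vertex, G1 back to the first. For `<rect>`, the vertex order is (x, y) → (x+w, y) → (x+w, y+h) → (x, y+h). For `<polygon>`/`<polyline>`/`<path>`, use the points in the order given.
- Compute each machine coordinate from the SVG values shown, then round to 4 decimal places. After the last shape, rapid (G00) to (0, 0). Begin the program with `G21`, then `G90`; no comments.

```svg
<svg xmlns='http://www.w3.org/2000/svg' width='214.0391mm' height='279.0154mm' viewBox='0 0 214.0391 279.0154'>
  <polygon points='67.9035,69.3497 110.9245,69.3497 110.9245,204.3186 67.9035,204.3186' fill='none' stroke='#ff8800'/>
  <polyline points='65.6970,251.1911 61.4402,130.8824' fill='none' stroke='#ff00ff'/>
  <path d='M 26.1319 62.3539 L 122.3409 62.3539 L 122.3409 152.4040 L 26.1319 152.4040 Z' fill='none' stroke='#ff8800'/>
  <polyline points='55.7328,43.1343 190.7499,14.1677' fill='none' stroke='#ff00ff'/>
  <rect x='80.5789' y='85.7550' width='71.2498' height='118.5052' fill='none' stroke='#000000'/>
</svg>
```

G21
G90
G00 X67.9035 Y209.6657
M3 S275
G01 X110.9245 Y209.6657 F2172
G01 X110.9245 Y74.6968
G01 X67.9035 Y74.6968
G01 X67.9035 Y209.6657
M5
G00 X65.6970 Y27.8243
M3 S655
G01 X61.4402 Y148.1330 F2184
M5
G00 X26.1319 Y216.6615
M3 S275
G01 X122.3409 Y216.6615 F2172
G01 X122.3409 Y126.6114
G01 X26.1319 Y126.6114
G01 X26.1319 Y216.6615
M5
G00 X55.7328 Y235.8811
M3 S655
G01 X190.7499 Y264.8477 F2184
M5
G00 X80.5789 Y193.2604
M3 S843
G01 X151.8287 Y193.2604 F514
G01 X151.8287 Y74.7552
G01 X80.5789 Y74.7552
G01 X80.5789 Y193.2604
M5
G00 X0.0000 Y0.0000

1 u = 1 mm; y_m = 279.0154 − y.

[1] `<polygon>` rectangle, #ff8800→engrave S275 F2172: (67.9035,209.6657) → (110.9245,209.6657) → (110.9245,74.6968) → (67.9035,74.6968) → (67.9035,209.6657) (closed)

[2] `<polyline>` line segment, #ff00ff→score S655 F2184: (65.6970,27.8243) → (61.4402,148.1330)

[3] `<path>` rectangle, #ff8800→engrave S275 F2172: (26.1319,216.6615) → (122.3409,216.6615) → (122.3409,126.6114) → (26.1319,126.6114) → (26.1319,216.6615) (closed)

[4] `<polyline>` line segment, #ff00ff→score S655 F2184: (55.7328,235.8811) → (190.7499,264.8477)

[5] `<rect>` rectangle, #000000→cut S843 F514: (80.5789,193.2604) → (151.8287,193.2604) → (151.8287,74.7552) → (80.5789,74.7552) → (80.5789,193.2604) (closed)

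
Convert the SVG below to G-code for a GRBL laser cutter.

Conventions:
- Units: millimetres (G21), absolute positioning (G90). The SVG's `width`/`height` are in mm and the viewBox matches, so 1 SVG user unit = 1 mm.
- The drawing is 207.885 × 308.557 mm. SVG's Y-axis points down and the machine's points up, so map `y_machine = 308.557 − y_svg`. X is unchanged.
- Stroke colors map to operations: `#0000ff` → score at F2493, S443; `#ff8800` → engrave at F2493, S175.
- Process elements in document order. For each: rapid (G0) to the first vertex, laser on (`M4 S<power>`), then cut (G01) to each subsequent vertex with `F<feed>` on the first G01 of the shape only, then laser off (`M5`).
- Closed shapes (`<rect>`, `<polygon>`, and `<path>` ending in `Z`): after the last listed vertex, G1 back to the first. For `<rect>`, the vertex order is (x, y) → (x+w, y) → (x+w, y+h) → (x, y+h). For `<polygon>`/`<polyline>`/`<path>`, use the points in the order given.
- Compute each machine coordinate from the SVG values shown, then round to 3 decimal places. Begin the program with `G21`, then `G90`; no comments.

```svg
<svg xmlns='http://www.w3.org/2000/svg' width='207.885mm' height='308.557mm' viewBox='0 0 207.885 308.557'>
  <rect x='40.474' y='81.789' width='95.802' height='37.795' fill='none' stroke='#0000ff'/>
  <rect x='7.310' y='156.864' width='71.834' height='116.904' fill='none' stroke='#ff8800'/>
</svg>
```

G21
G90
G0 X40.474 Y226.768
M4 S443
G01 X136.276 Y226.768 F2493
G01 X136.276 Y188.973
G01 X40.474 Y188.973
G01 X40.474 Y226.768
M5
G0 X7.310 Y151.693
M4 S175
G01 X79.144 Y151.693 F2493
G01 X79.144 Y34.789
G01 X7.310 Y34.789
G01 X7.310 Y151.693
M5

1 u = 1 mm; y_m = 308.557 − y.

[1] `<rect>` rectangle, #0000ff→score S443 F2493: (40.474,226.768) → (136.276,226.768) → (136.276,188.973) → (40.474,188.973) → (40.474,226.768) (closed)

[2] `<rect>` rectangle, #ff8800→engrave S175 F2493: (7.310,151.693) → (79.144,151.693) → (79.144,34.789) → (7.310,34.789) → (7.310,151.693) (closed)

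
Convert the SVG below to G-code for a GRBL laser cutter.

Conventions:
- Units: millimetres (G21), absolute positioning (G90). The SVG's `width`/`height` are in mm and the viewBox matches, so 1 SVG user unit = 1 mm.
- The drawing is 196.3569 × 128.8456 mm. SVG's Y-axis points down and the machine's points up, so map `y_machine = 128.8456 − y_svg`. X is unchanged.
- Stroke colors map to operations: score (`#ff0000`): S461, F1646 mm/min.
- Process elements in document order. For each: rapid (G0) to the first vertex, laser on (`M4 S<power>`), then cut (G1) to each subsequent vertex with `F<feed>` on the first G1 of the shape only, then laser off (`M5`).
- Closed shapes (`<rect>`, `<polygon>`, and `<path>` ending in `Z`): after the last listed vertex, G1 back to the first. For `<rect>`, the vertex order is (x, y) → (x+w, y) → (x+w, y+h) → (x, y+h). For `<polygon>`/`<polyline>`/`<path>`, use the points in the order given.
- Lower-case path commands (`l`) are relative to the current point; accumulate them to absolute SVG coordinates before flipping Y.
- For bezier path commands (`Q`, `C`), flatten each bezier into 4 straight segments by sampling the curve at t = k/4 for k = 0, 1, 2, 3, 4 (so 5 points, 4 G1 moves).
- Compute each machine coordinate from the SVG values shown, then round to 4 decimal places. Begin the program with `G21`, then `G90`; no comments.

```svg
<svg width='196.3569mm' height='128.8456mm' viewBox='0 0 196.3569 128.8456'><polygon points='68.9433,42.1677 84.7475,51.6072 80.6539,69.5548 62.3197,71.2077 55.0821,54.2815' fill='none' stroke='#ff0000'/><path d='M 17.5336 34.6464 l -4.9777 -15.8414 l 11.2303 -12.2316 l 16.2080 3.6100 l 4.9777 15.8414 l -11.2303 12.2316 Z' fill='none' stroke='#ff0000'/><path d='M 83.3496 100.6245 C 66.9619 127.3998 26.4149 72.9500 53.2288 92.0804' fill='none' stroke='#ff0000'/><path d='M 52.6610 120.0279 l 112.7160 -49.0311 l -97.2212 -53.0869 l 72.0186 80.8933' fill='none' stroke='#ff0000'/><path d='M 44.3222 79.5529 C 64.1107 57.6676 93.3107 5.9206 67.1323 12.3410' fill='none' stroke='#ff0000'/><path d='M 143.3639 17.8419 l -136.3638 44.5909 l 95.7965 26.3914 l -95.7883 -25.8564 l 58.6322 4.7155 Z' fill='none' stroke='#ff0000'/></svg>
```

viewBox `0 0 196.3569 128.8456` with mm width/height → 1 unit = 1 mm. Flip: y_m = 128.8456 − y_svg.

**Shape 1** — `<polygon>` regular polygon, stroke `#ff0000` → score (S461, F1646). Machine vertices: (68.9433,86.6779) → (84.7475,77.2384) → (80.6539,59.2908) → (62.3197,57.6379) → (55.0821,74.5641) → (68.9433,86.6779). Closed: final G1 returns to the first vertex.

**Shape 2** — `<path>` regular polygon, stroke `#ff0000` → score (S461, F1646). Machine vertices: (17.5336,94.1992) → (12.5559,110.0406) → (23.7862,122.2722) → (39.9942,118.6622) → (44.9719,102.8208) → (33.7416,90.5892) → (17.5336,94.1992). Closed: final G1 returns to the first vertex.

**Shape 3** — `<path>` cubic bezier, stroke `#ff0000` → score (S461, F1646). Control points (SVG): P0=(83.3496,100.6245), P1=(66.9619,127.3998), P2=(26.4149,72.9500), P3=(53.2288,92.0804); sampled at t=k/4. Machine vertices: (83.3496,28.2211) → (67.9590,20.9505) → (52.0886,29.6263) → (44.3185,39.7355) → (53.2288,36.7652). Open path.

**Shape 4** — `<path>` open polyline, stroke `#ff0000` → score (S461, F1646). Machine vertices: (52.6610,8.8177) → (165.3770,57.8488) → (68.1558,110.9357) → (140.1744,30.0424). Open path.

**Shape 5** — `<path>` cubic bezier, stroke `#ff0000` → score (S461, F1646). Control points (SVG): P0=(44.3222,79.5529), P1=(64.1107,57.6676), P2=(93.3107,5.9206), P3=(67.1323,12.3410); sampled at t=k/4. Machine vertices: (44.3222,49.2927) → (59.9159,69.9303) → (72.9648,93.5133) → (77.3950,111.7890) → (67.1323,116.5046). Open path.

**Shape 6** — `<path>` closed polygon, stroke `#ff0000` → score (S461, F1646). Machine vertices: (143.3639,111.0037) → (7.0001,66.4128) → (102.7966,40.0214) → (7.0083,65.8778) → (65.6405,61.1623) → (143.3639,111.0037). Closed: final G1 returns to the first vertex.

G21
G90
G0 X68.9433 Y86.6779
M4 S461
G1 X84.7475 Y77.2384 F1646
G1 X80.6539 Y59.2908
G1 X62.3197 Y57.6379
G1 X55.0821 Y74.5641
G1 X68.9433 Y86.6779
M5
G0 X17.5336 Y94.1992
M4 S461
G1 X12.5559 Y110.0406 F1646
G1 X23.7862 Y122.2722
G1 X39.9942 Y118.6622
G1 X44.9719 Y102.8208
G1 X33.7416 Y90.5892
G1 X17.5336 Y94.1992
M5
G0 X83.3496 Y28.2211
M4 S461
G1 X67.9590 Y20.9505 F1646
G1 X52.0886 Y29.6263
G1 X44.3185 Y39.7355
G1 X53.2288 Y36.7652
M5
G0 X52.6610 Y8.8177
M4 S461
G1 X165.3770 Y57.8488 F1646
G1 X68.1558 Y110.9357
G1 X140.1744 Y30.0424
M5
G0 X44.3222 Y49.2927
M4 S461
G1 X59.9159 Y69.9303 F1646
G1 X72.9648 Y93.5133
G1 X77.3950 Y111.7890
G1 X67.1323 Y116.5046
M5
G0 X143.3639 Y111.0037
M4 S461
G1 X7.0001 Y66.4128 F1646
G1 X102.7966 Y40.0214
G1 X7.0083 Y65.8778
G1 X65.6405 Y61.1623
G1 X143.3639 Y111.0037
M5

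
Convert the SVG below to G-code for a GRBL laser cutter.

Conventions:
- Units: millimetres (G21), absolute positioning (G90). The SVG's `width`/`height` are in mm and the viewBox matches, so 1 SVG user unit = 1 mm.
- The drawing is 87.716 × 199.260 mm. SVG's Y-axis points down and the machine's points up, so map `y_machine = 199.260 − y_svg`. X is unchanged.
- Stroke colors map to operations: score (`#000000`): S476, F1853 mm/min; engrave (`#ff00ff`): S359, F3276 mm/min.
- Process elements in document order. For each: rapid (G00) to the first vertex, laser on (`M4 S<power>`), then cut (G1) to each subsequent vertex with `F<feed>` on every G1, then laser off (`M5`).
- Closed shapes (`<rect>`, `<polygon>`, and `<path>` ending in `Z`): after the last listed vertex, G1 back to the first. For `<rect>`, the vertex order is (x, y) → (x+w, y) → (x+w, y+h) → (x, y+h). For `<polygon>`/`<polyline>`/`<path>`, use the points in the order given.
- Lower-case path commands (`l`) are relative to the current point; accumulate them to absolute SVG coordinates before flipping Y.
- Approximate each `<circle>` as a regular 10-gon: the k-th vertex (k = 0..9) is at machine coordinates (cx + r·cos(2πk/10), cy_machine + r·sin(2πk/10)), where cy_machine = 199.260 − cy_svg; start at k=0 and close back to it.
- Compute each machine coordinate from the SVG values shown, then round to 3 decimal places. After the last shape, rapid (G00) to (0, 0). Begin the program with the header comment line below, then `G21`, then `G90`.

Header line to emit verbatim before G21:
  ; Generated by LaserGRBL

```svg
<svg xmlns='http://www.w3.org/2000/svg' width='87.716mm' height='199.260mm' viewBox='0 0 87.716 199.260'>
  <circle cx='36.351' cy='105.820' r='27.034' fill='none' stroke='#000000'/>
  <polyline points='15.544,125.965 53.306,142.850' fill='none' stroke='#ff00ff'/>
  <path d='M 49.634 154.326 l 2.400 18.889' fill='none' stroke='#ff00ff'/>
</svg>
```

; Generated by LaserGRBL
G21
G90
G00 X63.385 Y93.440
M4 S476
G1 X58.222 Y109.330 F1853
G1 X44.705 Y119.151 F1853
G1 X27.997 Y119.151 F1853
G1 X14.480 Y109.330 F1853
G1 X9.317 Y93.440 F1853
G1 X14.480 Y77.550 F1853
G1 X27.997 Y67.729 F1853
G1 X44.705 Y67.729 F1853
G1 X58.222 Y77.550 F1853
G1 X63.385 Y93.440 F1853
M5
G00 X15.544 Y73.295
M4 S359
G1 X53.306 Y56.410 F3276
M5
G00 X49.634 Y44.934
M4 S359
G1 X52.034 Y26.045 F3276
M5
G00 X0.000 Y0.000

viewBox `0 0 87.716 199.260` with mm width/height → 1 unit = 1 mm. Flip: y_m = 199.260 − y_svg.

**Shape 1** — `<circle>` circle, stroke `#000000` → score (S476, F1853). Machine vertices: (63.385,93.440) → (58.222,109.330) → (44.705,119.151) → (27.997,119.151) → (14.480,109.330) → (9.317,93.440) → (14.480,77.550) → (27.997,67.729) → (44.705,67.729) → (58.222,77.550) → (63.385,93.440). Closed: final G1 returns to the first vertex.

**Shape 2** — `<polyline>` line segment, stroke `#ff00ff` → engrave (S359, F3276). Machine vertices: (15.544,73.295) → (53.306,56.410). Open path.

**Shape 3** — `<path>` line segment, stroke `#ff00ff` → engrave (S359, F3276). Machine vertices: (49.634,44.934) → (52.034,26.045). Open path.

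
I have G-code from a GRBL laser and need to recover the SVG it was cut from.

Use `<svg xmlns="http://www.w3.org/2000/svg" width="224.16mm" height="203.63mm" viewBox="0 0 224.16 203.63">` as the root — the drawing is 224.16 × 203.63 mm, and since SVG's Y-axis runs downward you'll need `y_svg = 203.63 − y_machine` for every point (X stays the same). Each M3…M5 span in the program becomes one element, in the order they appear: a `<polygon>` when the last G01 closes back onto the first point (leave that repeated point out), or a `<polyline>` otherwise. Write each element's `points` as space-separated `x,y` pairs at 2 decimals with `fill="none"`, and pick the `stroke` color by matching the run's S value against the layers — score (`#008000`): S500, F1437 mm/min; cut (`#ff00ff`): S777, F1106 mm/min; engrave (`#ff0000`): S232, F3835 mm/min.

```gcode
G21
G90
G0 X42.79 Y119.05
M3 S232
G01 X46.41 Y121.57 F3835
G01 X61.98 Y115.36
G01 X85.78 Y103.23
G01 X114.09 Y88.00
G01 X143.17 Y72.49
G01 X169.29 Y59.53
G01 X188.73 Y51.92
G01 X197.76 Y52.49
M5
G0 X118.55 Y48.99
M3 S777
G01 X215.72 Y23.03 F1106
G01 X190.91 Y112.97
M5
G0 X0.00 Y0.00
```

Each laser-on run becomes one SVG element. Flip Y back into SVG space with y_svg = 203.63 − y_machine.

Run 1: power S232 maps to stroke `#ff0000` (engrave). The run is open, so emit a `<polyline>` with points (Y-flipped): 42.79,84.58 46.41,82.06 61.98,88.27 85.78,100.40 114.09,115.63 143.17,131.14 169.29,144.10 188.73,151.71 197.76,151.14.

Run 2: S777 ⇒ cut layer `#ff00ff`. The run is open, so emit a `<polyline>` with points (Y-flipped): 118.55,154.64 215.72,180.60 190.91,90.66.

<svg xmlns="http://www.w3.org/2000/svg" width="224.16mm" height="203.63mm" viewBox="0 0 224.16 203.63">
  <polyline points="42.79,84.58 46.41,82.06 61.98,88.27 85.78,100.40 114.09,115.63 143.17,131.14 169.29,144.10 188.73,151.71 197.76,151.14" fill="none" stroke="#ff0000"/>
  <polyline points="118.55,154.64 215.72,180.60 190.91,90.66" fill="none" stroke="#ff00ff"/>
</svg>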